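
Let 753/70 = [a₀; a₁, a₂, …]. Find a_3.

753 = 10·70 + 53   →  a_0 = 10
70 = 1·53 + 17   →  a_1 = 1
53 = 3·17 + 2   →  a_2 = 3
17 = 8·2 + 1   →  a_3 = 8

8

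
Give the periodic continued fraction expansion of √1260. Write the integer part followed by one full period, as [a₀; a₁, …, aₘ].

a₀ = ⌊√1260⌋ = 35.
With m₀=0, d₀=1 and mₖ₊₁ = dₖaₖ − mₖ, dₖ₊₁ = (n − mₖ₊₁²)/dₖ, aₖ₊₁ = ⌊(a₀+mₖ₊₁)/dₖ₊₁⌋:
  k=1: m=35, d=35, a=2
  k=2: m=35, d=1, a=70
d=1 and a=2a₀=70 at k=2, so the next step gives (m, d) = (35, 35) again — its k=1 value — and the period has length 2.

[35; 2, 70]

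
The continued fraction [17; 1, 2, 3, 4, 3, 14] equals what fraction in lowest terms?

35201/1989

Using pₖ = aₖpₖ₋₁ + pₖ₋₂ and qₖ = aₖqₖ₋₁ + qₖ₋₂:
  k=0: a=17, p=17, q=1
  k=1: a=1, p=18, q=1
  k=2: a=2, p=53, q=3
  k=3: a=3, p=177, q=10
  k=4: a=4, p=761, q=43
  k=5: a=3, p=2460, q=139
  k=6: a=14, p=35201, q=1989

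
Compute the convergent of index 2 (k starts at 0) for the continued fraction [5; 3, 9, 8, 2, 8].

149/28

Using pₖ = aₖpₖ₋₁ + pₖ₋₂, qₖ = aₖqₖ₋₁ + qₖ₋₂ (with p₋₁=1, p₋₂=0, q₋₁=0, q₋₂=1):
  k=0: a=5, p=5, q=1
  k=1: a=3, p=16, q=3
  k=2: a=9, p=149, q=28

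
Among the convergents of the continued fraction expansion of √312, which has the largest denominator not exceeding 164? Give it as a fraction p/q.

√312 = [17; 1, 1, 1, 34, …] (period length 4).
Convergents:
  p_0/q_0 = 17/1
  p_1/q_1 = 18/1
  p_2/q_2 = 35/2
  p_3/q_3 = 53/3
  p_4/q_4 = 1837/104
  p_5/q_5 = 1890/107
  p_6/q_6 = 3727/211
q_5 = 107 ≤ 164 < 211 = q_6, so the answer is 1890/107.

1890/107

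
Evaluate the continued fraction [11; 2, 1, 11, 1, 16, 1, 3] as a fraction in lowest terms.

Fold from the inside: start with 3/1.
  1 + 1/3 = 4/3
  16 + 3/4 = 67/4
  1 + 4/67 = 71/67
  11 + 67/71 = 848/71
  1 + 71/848 = 919/848
  2 + 848/919 = 2686/919
  11 + 919/2686 = 30465/2686

30465/2686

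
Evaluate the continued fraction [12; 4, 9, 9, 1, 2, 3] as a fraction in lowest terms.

Fold from the inside: start with 3/1.
  2 + 1/3 = 7/3
  1 + 3/7 = 10/7
  9 + 7/10 = 97/10
  9 + 10/97 = 883/97
  4 + 97/883 = 3629/883
  12 + 883/3629 = 44431/3629

44431/3629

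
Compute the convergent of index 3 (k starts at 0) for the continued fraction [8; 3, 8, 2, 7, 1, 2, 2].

Using pₖ = aₖpₖ₋₁ + pₖ₋₂, qₖ = aₖqₖ₋₁ + qₖ₋₂ (with p₋₁=1, p₋₂=0, q₋₁=0, q₋₂=1):
  k=0: a=8, p=8, q=1
  k=1: a=3, p=25, q=3
  k=2: a=8, p=208, q=25
  k=3: a=2, p=441, q=53

441/53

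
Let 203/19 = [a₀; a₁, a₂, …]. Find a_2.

2

203 = 10·19 + 13   →  a_0 = 10
19 = 1·13 + 6   →  a_1 = 1
13 = 2·6 + 1   →  a_2 = 2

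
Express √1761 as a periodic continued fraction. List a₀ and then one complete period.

a₀ = ⌊√1761⌋ = 41.
With m₀=0, d₀=1 and mₖ₊₁ = dₖaₖ − mₖ, dₖ₊₁ = (n − mₖ₊₁²)/dₖ, aₖ₊₁ = ⌊(a₀+mₖ₊₁)/dₖ₊₁⌋:
  k=1: m=41, d=80, a=1
  k=2: m=39, d=3, a=26
  k=3: m=39, d=80, a=1
  k=4: m=41, d=1, a=82
d=1 and a=2a₀=82 at k=4, so the next step gives (m, d) = (41, 80) again — its k=1 value — and the period has length 4.

[41; 1, 26, 1, 82]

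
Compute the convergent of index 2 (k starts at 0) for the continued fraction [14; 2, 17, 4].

507/35

Using pₖ = aₖpₖ₋₁ + pₖ₋₂, qₖ = aₖqₖ₋₁ + qₖ₋₂ (with p₋₁=1, p₋₂=0, q₋₁=0, q₋₂=1):
  k=0: a=14, p=14, q=1
  k=1: a=2, p=29, q=2
  k=2: a=17, p=507, q=35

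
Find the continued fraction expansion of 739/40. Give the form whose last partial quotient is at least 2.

[18; 2, 9, 2]

739 = 18×40 + 19
40 = 2×19 + 2
19 = 9×2 + 1
2 = 2×1 + 0  (stop)
So 739/40 = [18; 2, 9, 2].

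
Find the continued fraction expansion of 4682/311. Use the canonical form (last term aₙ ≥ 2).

4682 = 15×311 + 17
311 = 18×17 + 5
17 = 3×5 + 2
5 = 2×2 + 1
2 = 2×1 + 0  (stop)
So 4682/311 = [15; 18, 3, 2, 2].

[15; 18, 3, 2, 2]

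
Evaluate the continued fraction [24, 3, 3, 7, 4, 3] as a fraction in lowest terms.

Fold from the inside: start with 3/1.
  4 + 1/3 = 13/3
  7 + 3/13 = 94/13
  3 + 13/94 = 295/94
  3 + 94/295 = 979/295
  24 + 295/979 = 23791/979

23791/979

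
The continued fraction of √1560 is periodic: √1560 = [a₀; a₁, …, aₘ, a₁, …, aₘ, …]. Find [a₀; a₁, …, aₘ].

[39; 2, 78]

a₀ = ⌊√1560⌋ = 39.
With m₀=0, d₀=1 and mₖ₊₁ = dₖaₖ − mₖ, dₖ₊₁ = (n − mₖ₊₁²)/dₖ, aₖ₊₁ = ⌊(a₀+mₖ₊₁)/dₖ₊₁⌋:
  k=1: m=39, d=39, a=2
  k=2: m=39, d=1, a=78
d=1 and a=2a₀=78 at k=2, so the next step gives (m, d) = (39, 39) again — its k=1 value — and the period has length 2.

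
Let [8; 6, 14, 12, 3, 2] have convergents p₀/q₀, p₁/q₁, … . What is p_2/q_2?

Using pₖ = aₖpₖ₋₁ + pₖ₋₂, qₖ = aₖqₖ₋₁ + qₖ₋₂ (with p₋₁=1, p₋₂=0, q₋₁=0, q₋₂=1):
  k=0: a=8, p=8, q=1
  k=1: a=6, p=49, q=6
  k=2: a=14, p=694, q=85

694/85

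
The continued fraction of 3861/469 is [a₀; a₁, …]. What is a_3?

3861 = 8·469 + 109   →  a_0 = 8
469 = 4·109 + 33   →  a_1 = 4
109 = 3·33 + 10   →  a_2 = 3
33 = 3·10 + 3   →  a_3 = 3

3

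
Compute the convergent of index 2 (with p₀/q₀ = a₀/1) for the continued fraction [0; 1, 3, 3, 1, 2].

Using pₖ = aₖpₖ₋₁ + pₖ₋₂, qₖ = aₖqₖ₋₁ + qₖ₋₂ (with p₋₁=1, p₋₂=0, q₋₁=0, q₋₂=1):
  k=0: a=0, p=0, q=1
  k=1: a=1, p=1, q=1
  k=2: a=3, p=3, q=4

3/4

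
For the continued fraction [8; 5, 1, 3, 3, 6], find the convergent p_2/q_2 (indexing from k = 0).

Using pₖ = aₖpₖ₋₁ + pₖ₋₂, qₖ = aₖqₖ₋₁ + qₖ₋₂ (with p₋₁=1, p₋₂=0, q₋₁=0, q₋₂=1):
  k=0: a=8, p=8, q=1
  k=1: a=5, p=41, q=5
  k=2: a=1, p=49, q=6

49/6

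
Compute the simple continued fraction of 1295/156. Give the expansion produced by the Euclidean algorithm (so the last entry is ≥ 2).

1295 = 8×156 + 47
156 = 3×47 + 15
47 = 3×15 + 2
15 = 7×2 + 1
2 = 2×1 + 0  (stop)
So 1295/156 = [8; 3, 3, 7, 2].

[8; 3, 3, 7, 2]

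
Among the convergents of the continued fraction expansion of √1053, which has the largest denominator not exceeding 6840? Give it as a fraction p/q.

84305/2598

√1053 = [32; 2, 4, 2, 64, …] (period length 4).
Convergents:
  p_0/q_0 = 32/1
  p_1/q_1 = 65/2
  p_2/q_2 = 292/9
  p_3/q_3 = 649/20
  p_4/q_4 = 41828/1289
  p_5/q_5 = 84305/2598
  p_6/q_6 = 379048/11681
q_5 = 2598 ≤ 6840 < 11681 = q_6, so the answer is 84305/2598.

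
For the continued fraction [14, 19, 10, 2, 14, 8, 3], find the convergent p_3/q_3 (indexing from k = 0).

5635/401

Using pₖ = aₖpₖ₋₁ + pₖ₋₂, qₖ = aₖqₖ₋₁ + qₖ₋₂ (with p₋₁=1, p₋₂=0, q₋₁=0, q₋₂=1):
  k=0: a=14, p=14, q=1
  k=1: a=19, p=267, q=19
  k=2: a=10, p=2684, q=191
  k=3: a=2, p=5635, q=401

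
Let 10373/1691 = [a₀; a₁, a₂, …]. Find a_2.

2

10373 = 6·1691 + 227   →  a_0 = 6
1691 = 7·227 + 102   →  a_1 = 7
227 = 2·102 + 23   →  a_2 = 2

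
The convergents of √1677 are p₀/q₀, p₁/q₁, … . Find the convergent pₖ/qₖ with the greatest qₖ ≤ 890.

34399/840

√1677 = [40; 1, 19, 2, 19, 1, 80, …] (period length 6).
Convergents:
  p_0/q_0 = 40/1
  p_1/q_1 = 41/1
  p_2/q_2 = 819/20
  p_3/q_3 = 1679/41
  p_4/q_4 = 32720/799
  p_5/q_5 = 34399/840
  p_6/q_6 = 2784640/67999
q_5 = 840 ≤ 890 < 67999 = q_6, so the answer is 34399/840.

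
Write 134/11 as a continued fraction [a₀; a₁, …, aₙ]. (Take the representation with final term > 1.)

[12; 5, 2]

134 = 12·11 + 2
11 = 5·2 + 1
2 = 2·1 + 0  (stop)
So 134/11 = [12; 5, 2].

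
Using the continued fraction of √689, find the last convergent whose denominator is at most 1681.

22049/840

√689 = [26; 4, 52, …] (period length 2).
Convergents:
  p_0/q_0 = 26/1
  p_1/q_1 = 105/4
  p_2/q_2 = 5486/209
  p_3/q_3 = 22049/840
  p_4/q_4 = 1152034/43889
q_3 = 840 ≤ 1681 < 43889 = q_4, so the answer is 22049/840.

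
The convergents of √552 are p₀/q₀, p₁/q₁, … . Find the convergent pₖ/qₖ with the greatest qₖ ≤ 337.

√552 = [23; 2, 46, …] (period length 2).
Convergents:
  p_0/q_0 = 23/1
  p_1/q_1 = 47/2
  p_2/q_2 = 2185/93
  p_3/q_3 = 4417/188
  p_4/q_4 = 205367/8741
q_3 = 188 ≤ 337 < 8741 = q_4, so the answer is 4417/188.

4417/188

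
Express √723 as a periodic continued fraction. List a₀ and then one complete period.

[26; 1, 7, 1, 52]

a₀ = ⌊√723⌋ = 26.
With m₀=0, d₀=1 and mₖ₊₁ = dₖaₖ − mₖ, dₖ₊₁ = (n − mₖ₊₁²)/dₖ, aₖ₊₁ = ⌊(a₀+mₖ₊₁)/dₖ₊₁⌋:
  k=1: m=26, d=47, a=1
  k=2: m=21, d=6, a=7
  k=3: m=21, d=47, a=1
  k=4: m=26, d=1, a=52
d=1 and a=2a₀=52 at k=4, so the next step gives (m, d) = (26, 47) again — its k=1 value — and the period has length 4.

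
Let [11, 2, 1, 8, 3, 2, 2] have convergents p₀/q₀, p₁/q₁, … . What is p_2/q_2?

Using pₖ = aₖpₖ₋₁ + pₖ₋₂, qₖ = aₖqₖ₋₁ + qₖ₋₂ (with p₋₁=1, p₋₂=0, q₋₁=0, q₋₂=1):
  k=0: a=11, p=11, q=1
  k=1: a=2, p=23, q=2
  k=2: a=1, p=34, q=3

34/3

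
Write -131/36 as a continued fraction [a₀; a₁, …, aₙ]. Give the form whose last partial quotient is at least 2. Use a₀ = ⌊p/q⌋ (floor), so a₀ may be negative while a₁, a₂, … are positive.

[-4; 2, 1, 3, 3]

-131 = -4*36 + 13
36 = 2*13 + 10
13 = 1*10 + 3
10 = 3*3 + 1
3 = 3*1 + 0  (stop)
So -131/36 = [-4; 2, 1, 3, 3].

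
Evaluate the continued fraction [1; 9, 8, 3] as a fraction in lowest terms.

253/228

Using pₖ = aₖpₖ₋₁ + pₖ₋₂ and qₖ = aₖqₖ₋₁ + qₖ₋₂:
  k=0: a=1, p=1, q=1
  k=1: a=9, p=10, q=9
  k=2: a=8, p=81, q=73
  k=3: a=3, p=253, q=228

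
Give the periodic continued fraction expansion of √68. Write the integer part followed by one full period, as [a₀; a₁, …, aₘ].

a₀ = ⌊√68⌋ = 8.
With m₀=0, d₀=1 and mₖ₊₁ = dₖaₖ − mₖ, dₖ₊₁ = (n − mₖ₊₁²)/dₖ, aₖ₊₁ = ⌊(a₀+mₖ₊₁)/dₖ₊₁⌋:
  k=1: m=8, d=4, a=4
  k=2: m=8, d=1, a=16
d=1 and a=2a₀=16 at k=2, so the next step gives (m, d) = (8, 4) again — its k=1 value — and the period has length 2.

[8; 4, 16]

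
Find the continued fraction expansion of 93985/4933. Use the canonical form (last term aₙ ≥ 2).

[19; 19, 8, 3, 10]

93985 = 19*4933 + 258
4933 = 19*258 + 31
258 = 8*31 + 10
31 = 3*10 + 1
10 = 10*1 + 0  (stop)
So 93985/4933 = [19; 19, 8, 3, 10].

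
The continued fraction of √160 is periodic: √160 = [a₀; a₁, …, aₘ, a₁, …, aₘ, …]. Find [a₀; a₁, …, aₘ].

[12; 1, 1, 1, 5, 1, 1, 1, 24]

a₀ = ⌊√160⌋ = 12.
With m₀=0, d₀=1 and mₖ₊₁ = dₖaₖ − mₖ, dₖ₊₁ = (n − mₖ₊₁²)/dₖ, aₖ₊₁ = ⌊(a₀+mₖ₊₁)/dₖ₊₁⌋:
  k=1: m=12, d=16, a=1
  k=2: m=4, d=9, a=1
  k=3: m=5, d=15, a=1
  k=4: m=10, d=4, a=5
  k=5: m=10, d=15, a=1
  k=6: m=5, d=9, a=1
  k=7: m=4, d=16, a=1
  k=8: m=12, d=1, a=24
d=1 and a=2a₀=24 at k=8, so the next step gives (m, d) = (12, 16) again — its k=1 value — and the period has length 8.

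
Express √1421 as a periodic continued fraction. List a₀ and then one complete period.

a₀ = ⌊√1421⌋ = 37.
With m₀=0, d₀=1 and mₖ₊₁ = dₖaₖ − mₖ, dₖ₊₁ = (n − mₖ₊₁²)/dₖ, aₖ₊₁ = ⌊(a₀+mₖ₊₁)/dₖ₊₁⌋:
  k=1: m=37, d=52, a=1
  k=2: m=15, d=23, a=2
  k=3: m=31, d=20, a=3
  k=4: m=29, d=29, a=2
  k=5: m=29, d=20, a=3
  k=6: m=31, d=23, a=2
  k=7: m=15, d=52, a=1
  k=8: m=37, d=1, a=74
d=1 and a=2a₀=74 at k=8, so the next step gives (m, d) = (37, 52) again — its k=1 value — and the period has length 8.

[37; 1, 2, 3, 2, 3, 2, 1, 74]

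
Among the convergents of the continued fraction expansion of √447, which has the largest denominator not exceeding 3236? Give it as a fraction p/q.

√447 = [21; 7, 42, …] (period length 2).
Convergents:
  p_0/q_0 = 21/1
  p_1/q_1 = 148/7
  p_2/q_2 = 6237/295
  p_3/q_3 = 43807/2072
  p_4/q_4 = 1846131/87319
q_3 = 2072 ≤ 3236 < 87319 = q_4, so the answer is 43807/2072.

43807/2072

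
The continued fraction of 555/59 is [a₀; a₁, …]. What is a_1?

2

555 = 9·59 + 24   →  a_0 = 9
59 = 2·24 + 11   →  a_1 = 2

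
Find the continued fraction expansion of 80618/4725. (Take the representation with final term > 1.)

[17; 16, 7, 1, 11, 3]

80618 = 17×4725 + 293
4725 = 16×293 + 37
293 = 7×37 + 34
37 = 1×34 + 3
34 = 11×3 + 1
3 = 3×1 + 0  (stop)
So 80618/4725 = [17; 16, 7, 1, 11, 3].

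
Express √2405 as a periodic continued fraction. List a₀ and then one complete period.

[49; 24, 1, 1, 24, 98]

a₀ = ⌊√2405⌋ = 49.
With m₀=0, d₀=1 and mₖ₊₁ = dₖaₖ − mₖ, dₖ₊₁ = (n − mₖ₊₁²)/dₖ, aₖ₊₁ = ⌊(a₀+mₖ₊₁)/dₖ₊₁⌋:
  k=1: m=49, d=4, a=24
  k=2: m=47, d=49, a=1
  k=3: m=2, d=49, a=1
  k=4: m=47, d=4, a=24
  k=5: m=49, d=1, a=98
d=1 and a=2a₀=98 at k=5, so the next step gives (m, d) = (49, 4) again — its k=1 value — and the period has length 5.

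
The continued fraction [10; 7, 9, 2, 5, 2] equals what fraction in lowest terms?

Fold from the inside: start with 2/1.
  5 + 1/2 = 11/2
  2 + 2/11 = 24/11
  9 + 11/24 = 227/24
  7 + 24/227 = 1613/227
  10 + 227/1613 = 16357/1613

16357/1613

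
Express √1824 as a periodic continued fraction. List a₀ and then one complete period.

[42; 1, 2, 2, 2, 1, 84]

a₀ = ⌊√1824⌋ = 42.
With m₀=0, d₀=1 and mₖ₊₁ = dₖaₖ − mₖ, dₖ₊₁ = (n − mₖ₊₁²)/dₖ, aₖ₊₁ = ⌊(a₀+mₖ₊₁)/dₖ₊₁⌋:
  k=1: m=42, d=60, a=1
  k=2: m=18, d=25, a=2
  k=3: m=32, d=32, a=2
  k=4: m=32, d=25, a=2
  k=5: m=18, d=60, a=1
  k=6: m=42, d=1, a=84
d=1 and a=2a₀=84 at k=6, so the next step gives (m, d) = (42, 60) again — its k=1 value — and the period has length 6.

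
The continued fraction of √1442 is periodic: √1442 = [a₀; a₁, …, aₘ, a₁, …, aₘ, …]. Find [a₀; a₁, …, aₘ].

a₀ = ⌊√1442⌋ = 37.
With m₀=0, d₀=1 and mₖ₊₁ = dₖaₖ − mₖ, dₖ₊₁ = (n − mₖ₊₁²)/dₖ, aₖ₊₁ = ⌊(a₀+mₖ₊₁)/dₖ₊₁⌋:
  k=1: m=37, d=73, a=1
  k=2: m=36, d=2, a=36
  k=3: m=36, d=73, a=1
  k=4: m=37, d=1, a=74
d=1 and a=2a₀=74 at k=4, so the next step gives (m, d) = (37, 73) again — its k=1 value — and the period has length 4.

[37; 1, 36, 1, 74]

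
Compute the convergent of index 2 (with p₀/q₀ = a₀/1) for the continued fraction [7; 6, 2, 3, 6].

93/13

Using pₖ = aₖpₖ₋₁ + pₖ₋₂, qₖ = aₖqₖ₋₁ + qₖ₋₂ (with p₋₁=1, p₋₂=0, q₋₁=0, q₋₂=1):
  k=0: a=7, p=7, q=1
  k=1: a=6, p=43, q=6
  k=2: a=2, p=93, q=13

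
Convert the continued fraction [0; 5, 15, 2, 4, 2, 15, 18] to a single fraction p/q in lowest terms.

86241/436787

Using pₖ = aₖpₖ₋₁ + pₖ₋₂ and qₖ = aₖqₖ₋₁ + qₖ₋₂:
  k=0: a=0, p=0, q=1
  k=1: a=5, p=1, q=5
  k=2: a=15, p=15, q=76
  k=3: a=2, p=31, q=157
  k=4: a=4, p=139, q=704
  k=5: a=2, p=309, q=1565
  k=6: a=15, p=4774, q=24179
  k=7: a=18, p=86241, q=436787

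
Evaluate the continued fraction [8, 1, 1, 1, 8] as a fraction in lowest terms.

Fold from the inside: start with 8/1.
  1 + 1/8 = 9/8
  1 + 8/9 = 17/9
  1 + 9/17 = 26/17
  8 + 17/26 = 225/26

225/26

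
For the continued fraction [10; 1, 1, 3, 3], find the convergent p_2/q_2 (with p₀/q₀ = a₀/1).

Using pₖ = aₖpₖ₋₁ + pₖ₋₂, qₖ = aₖqₖ₋₁ + qₖ₋₂ (with p₋₁=1, p₋₂=0, q₋₁=0, q₋₂=1):
  k=0: a=10, p=10, q=1
  k=1: a=1, p=11, q=1
  k=2: a=1, p=21, q=2

21/2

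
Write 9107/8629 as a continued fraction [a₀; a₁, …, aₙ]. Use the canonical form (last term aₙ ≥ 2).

9107 = 1*8629 + 478
8629 = 18*478 + 25
478 = 19*25 + 3
25 = 8*3 + 1
3 = 3*1 + 0  (stop)
So 9107/8629 = [1; 18, 19, 8, 3].

[1; 18, 19, 8, 3]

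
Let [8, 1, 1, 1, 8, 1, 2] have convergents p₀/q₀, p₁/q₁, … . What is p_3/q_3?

Using pₖ = aₖpₖ₋₁ + pₖ₋₂, qₖ = aₖqₖ₋₁ + qₖ₋₂ (with p₋₁=1, p₋₂=0, q₋₁=0, q₋₂=1):
  k=0: a=8, p=8, q=1
  k=1: a=1, p=9, q=1
  k=2: a=1, p=17, q=2
  k=3: a=1, p=26, q=3

26/3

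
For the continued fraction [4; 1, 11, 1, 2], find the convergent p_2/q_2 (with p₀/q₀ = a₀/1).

59/12

Using pₖ = aₖpₖ₋₁ + pₖ₋₂, qₖ = aₖqₖ₋₁ + qₖ₋₂ (with p₋₁=1, p₋₂=0, q₋₁=0, q₋₂=1):
  k=0: a=4, p=4, q=1
  k=1: a=1, p=5, q=1
  k=2: a=11, p=59, q=12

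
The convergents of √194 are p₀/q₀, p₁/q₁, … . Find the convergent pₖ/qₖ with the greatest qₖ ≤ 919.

5446/391

√194 = [13; 1, 12, 1, 26, …] (period length 4).
Convergents:
  p_0/q_0 = 13/1
  p_1/q_1 = 14/1
  p_2/q_2 = 181/13
  p_3/q_3 = 195/14
  p_4/q_4 = 5251/377
  p_5/q_5 = 5446/391
  p_6/q_6 = 70603/5069
q_5 = 391 ≤ 919 < 5069 = q_6, so the answer is 5446/391.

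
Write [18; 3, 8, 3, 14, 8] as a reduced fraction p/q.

Using pₖ = aₖpₖ₋₁ + pₖ₋₂ and qₖ = aₖqₖ₋₁ + qₖ₋₂:
  k=0: a=18, p=18, q=1
  k=1: a=3, p=55, q=3
  k=2: a=8, p=458, q=25
  k=3: a=3, p=1429, q=78
  k=4: a=14, p=20464, q=1117
  k=5: a=8, p=165141, q=9014

165141/9014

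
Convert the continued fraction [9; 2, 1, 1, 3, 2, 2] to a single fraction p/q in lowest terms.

Using pₖ = aₖpₖ₋₁ + pₖ₋₂ and qₖ = aₖqₖ₋₁ + qₖ₋₂:
  k=0: a=9, p=9, q=1
  k=1: a=2, p=19, q=2
  k=2: a=1, p=28, q=3
  k=3: a=1, p=47, q=5
  k=4: a=3, p=169, q=18
  k=5: a=2, p=385, q=41
  k=6: a=2, p=939, q=100

939/100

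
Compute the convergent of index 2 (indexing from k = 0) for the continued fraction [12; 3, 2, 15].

86/7

Using pₖ = aₖpₖ₋₁ + pₖ₋₂, qₖ = aₖqₖ₋₁ + qₖ₋₂ (with p₋₁=1, p₋₂=0, q₋₁=0, q₋₂=1):
  k=0: a=12, p=12, q=1
  k=1: a=3, p=37, q=3
  k=2: a=2, p=86, q=7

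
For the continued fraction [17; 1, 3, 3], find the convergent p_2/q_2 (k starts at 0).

71/4

Using pₖ = aₖpₖ₋₁ + pₖ₋₂, qₖ = aₖqₖ₋₁ + qₖ₋₂ (with p₋₁=1, p₋₂=0, q₋₁=0, q₋₂=1):
  k=0: a=17, p=17, q=1
  k=1: a=1, p=18, q=1
  k=2: a=3, p=71, q=4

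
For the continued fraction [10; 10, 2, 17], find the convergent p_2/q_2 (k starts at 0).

Using pₖ = aₖpₖ₋₁ + pₖ₋₂, qₖ = aₖqₖ₋₁ + qₖ₋₂ (with p₋₁=1, p₋₂=0, q₋₁=0, q₋₂=1):
  k=0: a=10, p=10, q=1
  k=1: a=10, p=101, q=10
  k=2: a=2, p=212, q=21

212/21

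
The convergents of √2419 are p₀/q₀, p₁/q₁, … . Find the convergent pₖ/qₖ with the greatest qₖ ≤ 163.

2951/60

√2419 = [49; 5, 2, 5, 98, …] (period length 4).
Convergents:
  p_0/q_0 = 49/1
  p_1/q_1 = 246/5
  p_2/q_2 = 541/11
  p_3/q_3 = 2951/60
  p_4/q_4 = 289739/5891
q_3 = 60 ≤ 163 < 5891 = q_4, so the answer is 2951/60.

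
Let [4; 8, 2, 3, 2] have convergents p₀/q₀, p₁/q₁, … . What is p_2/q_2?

Using pₖ = aₖpₖ₋₁ + pₖ₋₂, qₖ = aₖqₖ₋₁ + qₖ₋₂ (with p₋₁=1, p₋₂=0, q₋₁=0, q₋₂=1):
  k=0: a=4, p=4, q=1
  k=1: a=8, p=33, q=8
  k=2: a=2, p=70, q=17

70/17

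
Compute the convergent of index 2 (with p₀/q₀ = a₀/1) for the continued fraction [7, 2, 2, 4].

Using pₖ = aₖpₖ₋₁ + pₖ₋₂, qₖ = aₖqₖ₋₁ + qₖ₋₂ (with p₋₁=1, p₋₂=0, q₋₁=0, q₋₂=1):
  k=0: a=7, p=7, q=1
  k=1: a=2, p=15, q=2
  k=2: a=2, p=37, q=5

37/5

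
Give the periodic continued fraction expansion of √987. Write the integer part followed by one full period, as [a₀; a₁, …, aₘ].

[31; 2, 2, 2, 62]

a₀ = ⌊√987⌋ = 31.
With m₀=0, d₀=1 and mₖ₊₁ = dₖaₖ − mₖ, dₖ₊₁ = (n − mₖ₊₁²)/dₖ, aₖ₊₁ = ⌊(a₀+mₖ₊₁)/dₖ₊₁⌋:
  k=1: m=31, d=26, a=2
  k=2: m=21, d=21, a=2
  k=3: m=21, d=26, a=2
  k=4: m=31, d=1, a=62
d=1 and a=2a₀=62 at k=4, so the next step gives (m, d) = (31, 26) again — its k=1 value — and the period has length 4.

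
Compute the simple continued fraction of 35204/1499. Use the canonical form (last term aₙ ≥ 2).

35204 = 23×1499 + 727
1499 = 2×727 + 45
727 = 16×45 + 7
45 = 6×7 + 3
7 = 2×3 + 1
3 = 3×1 + 0  (stop)
So 35204/1499 = [23; 2, 16, 6, 2, 3].

[23; 2, 16, 6, 2, 3]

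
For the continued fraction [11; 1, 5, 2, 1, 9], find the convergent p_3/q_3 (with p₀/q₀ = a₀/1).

154/13

Using pₖ = aₖpₖ₋₁ + pₖ₋₂, qₖ = aₖqₖ₋₁ + qₖ₋₂ (with p₋₁=1, p₋₂=0, q₋₁=0, q₋₂=1):
  k=0: a=11, p=11, q=1
  k=1: a=1, p=12, q=1
  k=2: a=5, p=71, q=6
  k=3: a=2, p=154, q=13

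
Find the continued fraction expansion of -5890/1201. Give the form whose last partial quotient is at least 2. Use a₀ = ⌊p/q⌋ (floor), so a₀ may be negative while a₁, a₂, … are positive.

-5890 = -5*1201 + 115
1201 = 10*115 + 51
115 = 2*51 + 13
51 = 3*13 + 12
13 = 1*12 + 1
12 = 12*1 + 0  (stop)
So -5890/1201 = [-5; 10, 2, 3, 1, 12].

[-5; 10, 2, 3, 1, 12]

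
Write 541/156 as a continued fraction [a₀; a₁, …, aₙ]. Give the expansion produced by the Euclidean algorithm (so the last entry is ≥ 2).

541 = 3·156 + 73
156 = 2·73 + 10
73 = 7·10 + 3
10 = 3·3 + 1
3 = 3·1 + 0  (stop)
So 541/156 = [3; 2, 7, 3, 3].

[3; 2, 7, 3, 3]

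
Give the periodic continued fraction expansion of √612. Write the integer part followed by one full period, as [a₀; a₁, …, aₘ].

[24; 1, 2, 1, 4, 1, 2, 1, 48]

a₀ = ⌊√612⌋ = 24.
With m₀=0, d₀=1 and mₖ₊₁ = dₖaₖ − mₖ, dₖ₊₁ = (n − mₖ₊₁²)/dₖ, aₖ₊₁ = ⌊(a₀+mₖ₊₁)/dₖ₊₁⌋:
  k=1: m=24, d=36, a=1
  k=2: m=12, d=13, a=2
  k=3: m=14, d=32, a=1
  k=4: m=18, d=9, a=4
  k=5: m=18, d=32, a=1
  k=6: m=14, d=13, a=2
  k=7: m=12, d=36, a=1
  k=8: m=24, d=1, a=48
d=1 and a=2a₀=48 at k=8, so the next step gives (m, d) = (24, 36) again — its k=1 value — and the period has length 8.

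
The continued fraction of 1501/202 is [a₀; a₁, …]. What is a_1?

1501 = 7·202 + 87   →  a_0 = 7
202 = 2·87 + 28   →  a_1 = 2

2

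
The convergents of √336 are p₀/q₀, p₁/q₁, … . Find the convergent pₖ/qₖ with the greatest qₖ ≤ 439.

√336 = [18; 3, 36, …] (period length 2).
Convergents:
  p_0/q_0 = 18/1
  p_1/q_1 = 55/3
  p_2/q_2 = 1998/109
  p_3/q_3 = 6049/330
  p_4/q_4 = 219762/11989
q_3 = 330 ≤ 439 < 11989 = q_4, so the answer is 6049/330.

6049/330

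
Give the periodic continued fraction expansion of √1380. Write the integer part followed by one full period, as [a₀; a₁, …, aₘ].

a₀ = ⌊√1380⌋ = 37.
With m₀=0, d₀=1 and mₖ₊₁ = dₖaₖ − mₖ, dₖ₊₁ = (n − mₖ₊₁²)/dₖ, aₖ₊₁ = ⌊(a₀+mₖ₊₁)/dₖ₊₁⌋:
  k=1: m=37, d=11, a=6
  k=2: m=29, d=49, a=1
  k=3: m=20, d=20, a=2
  k=4: m=20, d=49, a=1
  k=5: m=29, d=11, a=6
  k=6: m=37, d=1, a=74
d=1 and a=2a₀=74 at k=6, so the next step gives (m, d) = (37, 11) again — its k=1 value — and the period has length 6.

[37; 6, 1, 2, 1, 6, 74]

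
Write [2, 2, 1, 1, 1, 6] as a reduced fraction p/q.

126/53

Using pₖ = aₖpₖ₋₁ + pₖ₋₂ and qₖ = aₖqₖ₋₁ + qₖ₋₂:
  k=0: a=2, p=2, q=1
  k=1: a=2, p=5, q=2
  k=2: a=1, p=7, q=3
  k=3: a=1, p=12, q=5
  k=4: a=1, p=19, q=8
  k=5: a=6, p=126, q=53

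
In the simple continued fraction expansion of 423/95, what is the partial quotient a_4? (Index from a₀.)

423 = 4·95 + 43   →  a_0 = 4
95 = 2·43 + 9   →  a_1 = 2
43 = 4·9 + 7   →  a_2 = 4
9 = 1·7 + 2   →  a_3 = 1
7 = 3·2 + 1   →  a_4 = 3

3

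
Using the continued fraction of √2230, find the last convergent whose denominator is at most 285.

√2230 = [47; 4, 2, 18, 2, 4, 94, …] (period length 6).
Convergents:
  p_0/q_0 = 47/1
  p_1/q_1 = 189/4
  p_2/q_2 = 425/9
  p_3/q_3 = 7839/166
  p_4/q_4 = 16103/341
q_3 = 166 ≤ 285 < 341 = q_4, so the answer is 7839/166.

7839/166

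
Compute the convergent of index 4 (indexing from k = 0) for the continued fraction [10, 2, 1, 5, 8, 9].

1439/139

Using pₖ = aₖpₖ₋₁ + pₖ₋₂, qₖ = aₖqₖ₋₁ + qₖ₋₂ (with p₋₁=1, p₋₂=0, q₋₁=0, q₋₂=1):
  k=0: a=10, p=10, q=1
  k=1: a=2, p=21, q=2
  k=2: a=1, p=31, q=3
  k=3: a=5, p=176, q=17
  k=4: a=8, p=1439, q=139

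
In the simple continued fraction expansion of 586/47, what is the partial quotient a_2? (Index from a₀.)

7

586 = 12·47 + 22   →  a_0 = 12
47 = 2·22 + 3   →  a_1 = 2
22 = 7·3 + 1   →  a_2 = 7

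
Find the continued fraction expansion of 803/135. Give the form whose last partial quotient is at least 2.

[5; 1, 18, 3, 2]

803 = 5·135 + 128
135 = 1·128 + 7
128 = 18·7 + 2
7 = 3·2 + 1
2 = 2·1 + 0  (stop)
So 803/135 = [5; 1, 18, 3, 2].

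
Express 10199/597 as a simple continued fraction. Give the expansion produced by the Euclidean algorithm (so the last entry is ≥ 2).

10199 = 17·597 + 50
597 = 11·50 + 47
50 = 1·47 + 3
47 = 15·3 + 2
3 = 1·2 + 1
2 = 2·1 + 0  (stop)
So 10199/597 = [17; 11, 1, 15, 1, 2].

[17; 11, 1, 15, 1, 2]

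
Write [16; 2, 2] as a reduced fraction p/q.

Fold from the inside: start with 2/1.
  2 + 1/2 = 5/2
  16 + 2/5 = 82/5

82/5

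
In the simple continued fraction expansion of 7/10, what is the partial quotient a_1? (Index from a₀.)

7 = 0·10 + 7   →  a_0 = 0
10 = 1·7 + 3   →  a_1 = 1

1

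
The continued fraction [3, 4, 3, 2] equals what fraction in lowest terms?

97/30

Using pₖ = aₖpₖ₋₁ + pₖ₋₂ and qₖ = aₖqₖ₋₁ + qₖ₋₂:
  k=0: a=3, p=3, q=1
  k=1: a=4, p=13, q=4
  k=2: a=3, p=42, q=13
  k=3: a=2, p=97, q=30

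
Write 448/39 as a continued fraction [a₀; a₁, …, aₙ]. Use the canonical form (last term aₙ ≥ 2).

448 = 11×39 + 19
39 = 2×19 + 1
19 = 19×1 + 0  (stop)
So 448/39 = [11; 2, 19].

[11; 2, 19]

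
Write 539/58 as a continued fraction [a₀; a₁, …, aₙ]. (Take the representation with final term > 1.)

539 = 9·58 + 17
58 = 3·17 + 7
17 = 2·7 + 3
7 = 2·3 + 1
3 = 3·1 + 0  (stop)
So 539/58 = [9; 3, 2, 2, 3].

[9; 3, 2, 2, 3]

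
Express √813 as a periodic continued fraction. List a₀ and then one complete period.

a₀ = ⌊√813⌋ = 28.
With m₀=0, d₀=1 and mₖ₊₁ = dₖaₖ − mₖ, dₖ₊₁ = (n − mₖ₊₁²)/dₖ, aₖ₊₁ = ⌊(a₀+mₖ₊₁)/dₖ₊₁⌋:
  k=1: m=28, d=29, a=1
  k=2: m=1, d=28, a=1
  k=3: m=27, d=3, a=18
  k=4: m=27, d=28, a=1
  k=5: m=1, d=29, a=1
  k=6: m=28, d=1, a=56
d=1 and a=2a₀=56 at k=6, so the next step gives (m, d) = (28, 29) again — its k=1 value — and the period has length 6.

[28; 1, 1, 18, 1, 1, 56]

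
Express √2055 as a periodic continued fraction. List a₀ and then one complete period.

a₀ = ⌊√2055⌋ = 45.
With m₀=0, d₀=1 and mₖ₊₁ = dₖaₖ − mₖ, dₖ₊₁ = (n − mₖ₊₁²)/dₖ, aₖ₊₁ = ⌊(a₀+mₖ₊₁)/dₖ₊₁⌋:
  k=1: m=45, d=30, a=3
  k=2: m=45, d=1, a=90
d=1 and a=2a₀=90 at k=2, so the next step gives (m, d) = (45, 30) again — its k=1 value — and the period has length 2.

[45; 3, 90]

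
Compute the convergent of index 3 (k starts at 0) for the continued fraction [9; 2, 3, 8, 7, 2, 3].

Using pₖ = aₖpₖ₋₁ + pₖ₋₂, qₖ = aₖqₖ₋₁ + qₖ₋₂ (with p₋₁=1, p₋₂=0, q₋₁=0, q₋₂=1):
  k=0: a=9, p=9, q=1
  k=1: a=2, p=19, q=2
  k=2: a=3, p=66, q=7
  k=3: a=8, p=547, q=58

547/58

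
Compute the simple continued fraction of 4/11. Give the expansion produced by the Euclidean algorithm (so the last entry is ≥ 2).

4 = 0*11 + 4
11 = 2*4 + 3
4 = 1*3 + 1
3 = 3*1 + 0  (stop)
So 4/11 = [0; 2, 1, 3].

[0; 2, 1, 3]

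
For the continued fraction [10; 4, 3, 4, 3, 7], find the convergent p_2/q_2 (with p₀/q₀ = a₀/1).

133/13

Using pₖ = aₖpₖ₋₁ + pₖ₋₂, qₖ = aₖqₖ₋₁ + qₖ₋₂ (with p₋₁=1, p₋₂=0, q₋₁=0, q₋₂=1):
  k=0: a=10, p=10, q=1
  k=1: a=4, p=41, q=4
  k=2: a=3, p=133, q=13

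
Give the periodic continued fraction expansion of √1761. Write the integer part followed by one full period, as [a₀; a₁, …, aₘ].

a₀ = ⌊√1761⌋ = 41.
With m₀=0, d₀=1 and mₖ₊₁ = dₖaₖ − mₖ, dₖ₊₁ = (n − mₖ₊₁²)/dₖ, aₖ₊₁ = ⌊(a₀+mₖ₊₁)/dₖ₊₁⌋:
  k=1: m=41, d=80, a=1
  k=2: m=39, d=3, a=26
  k=3: m=39, d=80, a=1
  k=4: m=41, d=1, a=82
d=1 and a=2a₀=82 at k=4, so the next step gives (m, d) = (41, 80) again — its k=1 value — and the period has length 4.

[41; 1, 26, 1, 82]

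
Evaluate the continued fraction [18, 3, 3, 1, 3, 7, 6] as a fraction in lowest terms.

Fold from the inside: start with 6/1.
  7 + 1/6 = 43/6
  3 + 6/43 = 135/43
  1 + 43/135 = 178/135
  3 + 135/178 = 669/178
  3 + 178/669 = 2185/669
  18 + 669/2185 = 39999/2185

39999/2185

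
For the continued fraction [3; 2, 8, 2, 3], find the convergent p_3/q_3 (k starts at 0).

125/36

Using pₖ = aₖpₖ₋₁ + pₖ₋₂, qₖ = aₖqₖ₋₁ + qₖ₋₂ (with p₋₁=1, p₋₂=0, q₋₁=0, q₋₂=1):
  k=0: a=3, p=3, q=1
  k=1: a=2, p=7, q=2
  k=2: a=8, p=59, q=17
  k=3: a=2, p=125, q=36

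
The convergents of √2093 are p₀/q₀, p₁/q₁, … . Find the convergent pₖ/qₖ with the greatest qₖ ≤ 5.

183/4

√2093 = [45; 1, 2, 1, 90, …] (period length 4).
Convergents:
  p_0/q_0 = 45/1
  p_1/q_1 = 46/1
  p_2/q_2 = 137/3
  p_3/q_3 = 183/4
  p_4/q_4 = 16607/363
q_3 = 4 ≤ 5 < 363 = q_4, so the answer is 183/4.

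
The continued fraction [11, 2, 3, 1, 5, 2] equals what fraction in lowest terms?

1293/113

Using pₖ = aₖpₖ₋₁ + pₖ₋₂ and qₖ = aₖqₖ₋₁ + qₖ₋₂:
  k=0: a=11, p=11, q=1
  k=1: a=2, p=23, q=2
  k=2: a=3, p=80, q=7
  k=3: a=1, p=103, q=9
  k=4: a=5, p=595, q=52
  k=5: a=2, p=1293, q=113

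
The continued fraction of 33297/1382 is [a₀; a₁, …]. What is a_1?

33297 = 24·1382 + 129   →  a_0 = 24
1382 = 10·129 + 92   →  a_1 = 10

10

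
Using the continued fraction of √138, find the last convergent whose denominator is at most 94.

√138 = [11; 1, 2, 1, 22, …] (period length 4).
Convergents:
  p_0/q_0 = 11/1
  p_1/q_1 = 12/1
  p_2/q_2 = 35/3
  p_3/q_3 = 47/4
  p_4/q_4 = 1069/91
  p_5/q_5 = 1116/95
q_4 = 91 ≤ 94 < 95 = q_5, so the answer is 1069/91.

1069/91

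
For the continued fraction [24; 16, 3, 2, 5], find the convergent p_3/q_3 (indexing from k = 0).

Using pₖ = aₖpₖ₋₁ + pₖ₋₂, qₖ = aₖqₖ₋₁ + qₖ₋₂ (with p₋₁=1, p₋₂=0, q₋₁=0, q₋₂=1):
  k=0: a=24, p=24, q=1
  k=1: a=16, p=385, q=16
  k=2: a=3, p=1179, q=49
  k=3: a=2, p=2743, q=114

2743/114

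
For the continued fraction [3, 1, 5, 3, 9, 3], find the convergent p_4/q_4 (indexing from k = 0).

680/177

Using pₖ = aₖpₖ₋₁ + pₖ₋₂, qₖ = aₖqₖ₋₁ + qₖ₋₂ (with p₋₁=1, p₋₂=0, q₋₁=0, q₋₂=1):
  k=0: a=3, p=3, q=1
  k=1: a=1, p=4, q=1
  k=2: a=5, p=23, q=6
  k=3: a=3, p=73, q=19
  k=4: a=9, p=680, q=177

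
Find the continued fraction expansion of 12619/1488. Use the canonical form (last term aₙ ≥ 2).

[8; 2, 12, 3, 19]

12619 = 8·1488 + 715
1488 = 2·715 + 58
715 = 12·58 + 19
58 = 3·19 + 1
19 = 19·1 + 0  (stop)
So 12619/1488 = [8; 2, 12, 3, 19].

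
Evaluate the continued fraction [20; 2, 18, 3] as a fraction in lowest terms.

2315/113

Using pₖ = aₖpₖ₋₁ + pₖ₋₂ and qₖ = aₖqₖ₋₁ + qₖ₋₂:
  k=0: a=20, p=20, q=1
  k=1: a=2, p=41, q=2
  k=2: a=18, p=758, q=37
  k=3: a=3, p=2315, q=113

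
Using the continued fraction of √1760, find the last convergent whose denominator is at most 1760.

√1760 = [41; 1, 19, 1, 82, …] (period length 4).
Convergents:
  p_0/q_0 = 41/1
  p_1/q_1 = 42/1
  p_2/q_2 = 839/20
  p_3/q_3 = 881/21
  p_4/q_4 = 73081/1742
  p_5/q_5 = 73962/1763
q_4 = 1742 ≤ 1760 < 1763 = q_5, so the answer is 73081/1742.

73081/1742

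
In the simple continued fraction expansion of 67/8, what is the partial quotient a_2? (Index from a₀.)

67 = 8·8 + 3   →  a_0 = 8
8 = 2·3 + 2   →  a_1 = 2
3 = 1·2 + 1   →  a_2 = 1

1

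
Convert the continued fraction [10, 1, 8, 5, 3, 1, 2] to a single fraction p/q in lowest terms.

5805/533

Fold from the inside: start with 2/1.
  1 + 1/2 = 3/2
  3 + 2/3 = 11/3
  5 + 3/11 = 58/11
  8 + 11/58 = 475/58
  1 + 58/475 = 533/475
  10 + 475/533 = 5805/533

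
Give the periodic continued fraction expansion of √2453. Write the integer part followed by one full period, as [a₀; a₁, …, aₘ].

a₀ = ⌊√2453⌋ = 49.
With m₀=0, d₀=1 and mₖ₊₁ = dₖaₖ − mₖ, dₖ₊₁ = (n − mₖ₊₁²)/dₖ, aₖ₊₁ = ⌊(a₀+mₖ₊₁)/dₖ₊₁⌋:
  k=1: m=49, d=52, a=1
  k=2: m=3, d=47, a=1
  k=3: m=44, d=11, a=8
  k=4: m=44, d=47, a=1
  k=5: m=3, d=52, a=1
  k=6: m=49, d=1, a=98
d=1 and a=2a₀=98 at k=6, so the next step gives (m, d) = (49, 52) again — its k=1 value — and the period has length 6.

[49; 1, 1, 8, 1, 1, 98]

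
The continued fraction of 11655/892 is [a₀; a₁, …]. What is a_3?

11655 = 13·892 + 59   →  a_0 = 13
892 = 15·59 + 7   →  a_1 = 15
59 = 8·7 + 3   →  a_2 = 8
7 = 2·3 + 1   →  a_3 = 2

2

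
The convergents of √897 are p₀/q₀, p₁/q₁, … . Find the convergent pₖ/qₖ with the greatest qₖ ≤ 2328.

√897 = [29; 1, 18, 1, 58, …] (period length 4).
Convergents:
  p_0/q_0 = 29/1
  p_1/q_1 = 30/1
  p_2/q_2 = 569/19
  p_3/q_3 = 599/20
  p_4/q_4 = 35311/1179
  p_5/q_5 = 35910/1199
  p_6/q_6 = 681691/22761
q_5 = 1199 ≤ 2328 < 22761 = q_6, so the answer is 35910/1199.

35910/1199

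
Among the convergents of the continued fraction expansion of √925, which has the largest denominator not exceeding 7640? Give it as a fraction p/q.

107452/3533

√925 = [30; 2, 2, 2, 2, 60, …] (period length 5).
Convergents:
  p_0/q_0 = 30/1
  p_1/q_1 = 61/2
  p_2/q_2 = 152/5
  p_3/q_3 = 365/12
  p_4/q_4 = 882/29
  p_5/q_5 = 53285/1752
  p_6/q_6 = 107452/3533
  p_7/q_7 = 268189/8818
q_6 = 3533 ≤ 7640 < 8818 = q_7, so the answer is 107452/3533.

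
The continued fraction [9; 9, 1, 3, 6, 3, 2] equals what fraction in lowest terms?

Using pₖ = aₖpₖ₋₁ + pₖ₋₂ and qₖ = aₖqₖ₋₁ + qₖ₋₂:
  k=0: a=9, p=9, q=1
  k=1: a=9, p=82, q=9
  k=2: a=1, p=91, q=10
  k=3: a=3, p=355, q=39
  k=4: a=6, p=2221, q=244
  k=5: a=3, p=7018, q=771
  k=6: a=2, p=16257, q=1786

16257/1786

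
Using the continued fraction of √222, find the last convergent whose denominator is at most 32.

√222 = [14; 1, 8, 1, 28, …] (period length 4).
Convergents:
  p_0/q_0 = 14/1
  p_1/q_1 = 15/1
  p_2/q_2 = 134/9
  p_3/q_3 = 149/10
  p_4/q_4 = 4306/289
q_3 = 10 ≤ 32 < 289 = q_4, so the answer is 149/10.

149/10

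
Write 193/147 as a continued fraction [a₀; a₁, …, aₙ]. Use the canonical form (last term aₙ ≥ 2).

[1; 3, 5, 9]

193 = 1·147 + 46
147 = 3·46 + 9
46 = 5·9 + 1
9 = 9·1 + 0  (stop)
So 193/147 = [1; 3, 5, 9].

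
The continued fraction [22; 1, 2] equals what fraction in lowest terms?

Fold from the inside: start with 2/1.
  1 + 1/2 = 3/2
  22 + 2/3 = 68/3

68/3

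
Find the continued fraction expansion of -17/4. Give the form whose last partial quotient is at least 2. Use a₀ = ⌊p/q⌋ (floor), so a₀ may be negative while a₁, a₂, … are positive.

[-5; 1, 3]

-17 = -5×4 + 3
4 = 1×3 + 1
3 = 3×1 + 0  (stop)
So -17/4 = [-5; 1, 3].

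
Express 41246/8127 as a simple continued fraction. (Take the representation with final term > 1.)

41246 = 5×8127 + 611
8127 = 13×611 + 184
611 = 3×184 + 59
184 = 3×59 + 7
59 = 8×7 + 3
7 = 2×3 + 1
3 = 3×1 + 0  (stop)
So 41246/8127 = [5; 13, 3, 3, 8, 2, 3].

[5; 13, 3, 3, 8, 2, 3]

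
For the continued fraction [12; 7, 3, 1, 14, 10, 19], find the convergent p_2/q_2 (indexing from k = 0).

Using pₖ = aₖpₖ₋₁ + pₖ₋₂, qₖ = aₖqₖ₋₁ + qₖ₋₂ (with p₋₁=1, p₋₂=0, q₋₁=0, q₋₂=1):
  k=0: a=12, p=12, q=1
  k=1: a=7, p=85, q=7
  k=2: a=3, p=267, q=22

267/22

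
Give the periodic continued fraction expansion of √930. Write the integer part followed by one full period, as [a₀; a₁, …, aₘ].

[30; 2, 60]

a₀ = ⌊√930⌋ = 30.
With m₀=0, d₀=1 and mₖ₊₁ = dₖaₖ − mₖ, dₖ₊₁ = (n − mₖ₊₁²)/dₖ, aₖ₊₁ = ⌊(a₀+mₖ₊₁)/dₖ₊₁⌋:
  k=1: m=30, d=30, a=2
  k=2: m=30, d=1, a=60
d=1 and a=2a₀=60 at k=2, so the next step gives (m, d) = (30, 30) again — its k=1 value — and the period has length 2.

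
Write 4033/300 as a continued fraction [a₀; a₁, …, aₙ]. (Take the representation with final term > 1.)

[13; 2, 3, 1, 10, 3]

4033 = 13*300 + 133
300 = 2*133 + 34
133 = 3*34 + 31
34 = 1*31 + 3
31 = 10*3 + 1
3 = 3*1 + 0  (stop)
So 4033/300 = [13; 2, 3, 1, 10, 3].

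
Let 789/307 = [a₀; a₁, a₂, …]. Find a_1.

1

789 = 2·307 + 175   →  a_0 = 2
307 = 1·175 + 132   →  a_1 = 1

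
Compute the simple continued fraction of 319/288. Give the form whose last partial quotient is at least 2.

319 = 1*288 + 31
288 = 9*31 + 9
31 = 3*9 + 4
9 = 2*4 + 1
4 = 4*1 + 0  (stop)
So 319/288 = [1; 9, 3, 2, 4].

[1; 9, 3, 2, 4]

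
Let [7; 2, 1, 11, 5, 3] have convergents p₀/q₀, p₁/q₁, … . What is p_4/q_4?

1307/178

Using pₖ = aₖpₖ₋₁ + pₖ₋₂, qₖ = aₖqₖ₋₁ + qₖ₋₂ (with p₋₁=1, p₋₂=0, q₋₁=0, q₋₂=1):
  k=0: a=7, p=7, q=1
  k=1: a=2, p=15, q=2
  k=2: a=1, p=22, q=3
  k=3: a=11, p=257, q=35
  k=4: a=5, p=1307, q=178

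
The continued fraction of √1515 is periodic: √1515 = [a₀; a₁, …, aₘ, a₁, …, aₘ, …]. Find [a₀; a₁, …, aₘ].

a₀ = ⌊√1515⌋ = 38.
With m₀=0, d₀=1 and mₖ₊₁ = dₖaₖ − mₖ, dₖ₊₁ = (n − mₖ₊₁²)/dₖ, aₖ₊₁ = ⌊(a₀+mₖ₊₁)/dₖ₊₁⌋:
  k=1: m=38, d=71, a=1
  k=2: m=33, d=6, a=11
  k=3: m=33, d=71, a=1
  k=4: m=38, d=1, a=76
d=1 and a=2a₀=76 at k=4, so the next step gives (m, d) = (38, 71) again — its k=1 value — and the period has length 4.

[38; 1, 11, 1, 76]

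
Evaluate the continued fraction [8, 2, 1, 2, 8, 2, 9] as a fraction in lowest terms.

Using pₖ = aₖpₖ₋₁ + pₖ₋₂ and qₖ = aₖqₖ₋₁ + qₖ₋₂:
  k=0: a=8, p=8, q=1
  k=1: a=2, p=17, q=2
  k=2: a=1, p=25, q=3
  k=3: a=2, p=67, q=8
  k=4: a=8, p=561, q=67
  k=5: a=2, p=1189, q=142
  k=6: a=9, p=11262, q=1345

11262/1345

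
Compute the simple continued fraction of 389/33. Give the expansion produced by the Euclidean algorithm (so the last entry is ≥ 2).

389 = 11×33 + 26
33 = 1×26 + 7
26 = 3×7 + 5
7 = 1×5 + 2
5 = 2×2 + 1
2 = 2×1 + 0  (stop)
So 389/33 = [11; 1, 3, 1, 2, 2].

[11; 1, 3, 1, 2, 2]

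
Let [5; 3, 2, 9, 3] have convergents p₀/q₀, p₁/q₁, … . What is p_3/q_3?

Using pₖ = aₖpₖ₋₁ + pₖ₋₂, qₖ = aₖqₖ₋₁ + qₖ₋₂ (with p₋₁=1, p₋₂=0, q₋₁=0, q₋₂=1):
  k=0: a=5, p=5, q=1
  k=1: a=3, p=16, q=3
  k=2: a=2, p=37, q=7
  k=3: a=9, p=349, q=66

349/66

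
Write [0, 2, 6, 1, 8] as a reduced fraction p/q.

Using pₖ = aₖpₖ₋₁ + pₖ₋₂ and qₖ = aₖqₖ₋₁ + qₖ₋₂:
  k=0: a=0, p=0, q=1
  k=1: a=2, p=1, q=2
  k=2: a=6, p=6, q=13
  k=3: a=1, p=7, q=15
  k=4: a=8, p=62, q=133

62/133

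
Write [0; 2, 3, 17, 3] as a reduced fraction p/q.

Using pₖ = aₖpₖ₋₁ + pₖ₋₂ and qₖ = aₖqₖ₋₁ + qₖ₋₂:
  k=0: a=0, p=0, q=1
  k=1: a=2, p=1, q=2
  k=2: a=3, p=3, q=7
  k=3: a=17, p=52, q=121
  k=4: a=3, p=159, q=370

159/370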